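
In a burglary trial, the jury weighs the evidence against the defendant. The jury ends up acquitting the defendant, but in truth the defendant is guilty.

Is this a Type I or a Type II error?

The null hypothesis here is that the defendant is innocent.
'Acquitting the defendant' corresponds to failing to reject H₀.
H₀ was not rejected but H₀ is false — a Type II error (false negative).

Type II error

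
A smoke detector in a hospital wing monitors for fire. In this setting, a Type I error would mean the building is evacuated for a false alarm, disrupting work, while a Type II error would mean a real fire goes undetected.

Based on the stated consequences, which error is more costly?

Type II error

The Type II consequence (a real fire goes undetected) is more severe than the Type I consequence (the building is evacuated for a false alarm, disrupting work).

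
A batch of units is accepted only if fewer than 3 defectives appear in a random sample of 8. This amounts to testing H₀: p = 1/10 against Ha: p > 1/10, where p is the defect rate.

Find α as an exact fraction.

3809179/100000000

Under H₀, X ~ Binomial(8, 1/10); the Type I error rate is P(X ≥ 3).
Computing the lower-tail complement: 1 − 96190821/100000000 = 3809179/100000000.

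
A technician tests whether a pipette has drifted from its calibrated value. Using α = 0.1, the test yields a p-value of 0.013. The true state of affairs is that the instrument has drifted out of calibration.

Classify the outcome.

Neither — the decision is correct.

The conventional null hypothesis is that the instrument is correctly calibrated.
Since p = 0.013 < α = 0.1, H₀ is rejected.
H₀ is false (actually the instrument has drifted out of calibration).
The decision matches the true state — no error.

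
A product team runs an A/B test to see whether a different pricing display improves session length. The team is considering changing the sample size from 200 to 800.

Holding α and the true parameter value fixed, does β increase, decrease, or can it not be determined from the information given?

More data shrinks sampling variability; the test statistic under Ha concentrates further from the null value, making rejection more likely.

It decreases.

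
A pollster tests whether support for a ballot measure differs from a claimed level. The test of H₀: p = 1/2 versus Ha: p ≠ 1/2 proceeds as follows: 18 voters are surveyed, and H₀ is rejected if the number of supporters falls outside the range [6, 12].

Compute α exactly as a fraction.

Under H₀, X ~ Binomial(18, 1/2); α is the probability of landing in either tail, P(X ≤ 5) + P(X ≥ 13).
Each tail has probability (1 + 18 + 153 + 816 + 3060 + 8568)/262144; doubling gives α = 25232/262144 = 1577/16384.

1577/16384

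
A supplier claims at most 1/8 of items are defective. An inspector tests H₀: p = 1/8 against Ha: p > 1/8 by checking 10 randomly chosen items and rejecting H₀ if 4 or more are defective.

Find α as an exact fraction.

7372325/268435456

Under H₀, Y ~ Binomial(10, 1/8); the Type I error rate is P(Y ≥ 4).
α = 1 − P(Y ≤ 3) = 1 − 261063131/268435456 = 7372325/268435456.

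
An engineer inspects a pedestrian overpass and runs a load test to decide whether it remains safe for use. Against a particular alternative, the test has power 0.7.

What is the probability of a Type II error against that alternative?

0.3

Power = 1 − β, so β = 1 − 0.7 = 0.3.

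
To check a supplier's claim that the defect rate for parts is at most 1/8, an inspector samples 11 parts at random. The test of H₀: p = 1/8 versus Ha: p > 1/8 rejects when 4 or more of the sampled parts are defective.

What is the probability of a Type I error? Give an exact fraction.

Under H₀, Y ~ Binomial(11, 1/8); the Type I error rate is P(Y ≥ 4).
Computing the lower-tail complement: 1 − 1031899379/1073741824 = 41842445/1073741824.

41842445/1073741824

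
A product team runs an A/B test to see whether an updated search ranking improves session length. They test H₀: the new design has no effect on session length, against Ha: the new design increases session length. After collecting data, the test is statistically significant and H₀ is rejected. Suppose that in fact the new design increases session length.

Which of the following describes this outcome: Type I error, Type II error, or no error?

Neither — the decision is correct.

The test rejected a false H₀ — the decision matches the true state.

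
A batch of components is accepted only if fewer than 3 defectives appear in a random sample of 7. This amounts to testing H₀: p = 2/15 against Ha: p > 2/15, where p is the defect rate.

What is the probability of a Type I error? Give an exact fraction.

623128/11390625

Under H₀, X ~ Binomial(7, 2/15); the Type I error rate is P(X ≥ 3).
Via the complement, α = 1 − Σ_{j=0}^{2} C(7,j)(2/15)^j(13/15)^{7-j} = 623128/11390625.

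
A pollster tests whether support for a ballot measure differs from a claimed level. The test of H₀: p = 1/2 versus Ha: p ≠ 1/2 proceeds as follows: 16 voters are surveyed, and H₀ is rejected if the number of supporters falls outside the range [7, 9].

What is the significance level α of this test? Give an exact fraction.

The significance level is the null-hypothesis probability of the rejection region {≤6} ∪ {≥10}.
By symmetry, α = 2·P(K ≤ 6) = 2·(1 + 16 + 120 + 560 + 1820 + 4368 + 8008)/65536 = 29786/65536 = 14893/32768.

14893/32768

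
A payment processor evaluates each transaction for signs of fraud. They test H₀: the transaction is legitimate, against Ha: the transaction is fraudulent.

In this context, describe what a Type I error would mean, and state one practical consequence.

A Type I error would mean concluding that the transaction is fraudulent when in fact the transaction is legitimate. Consequence: a legitimate purchase is declined and the customer's card is frozen.

A Type I error is rejecting H₀ when H₀ is true.
Here that means blocking the transaction and freezing the card when actually the transaction is legitimate.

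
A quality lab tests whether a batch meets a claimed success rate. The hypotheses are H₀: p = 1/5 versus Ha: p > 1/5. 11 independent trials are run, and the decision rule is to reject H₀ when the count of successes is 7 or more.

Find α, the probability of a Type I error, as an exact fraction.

Under H₀, S ~ Binomial(11, 1/5), and α = P(S ≥ 7).
Summing C(11,j)(1/5)^j(4/5)^{11−j} for j = 7,…,11 gives 19193/9765625.

19193/9765625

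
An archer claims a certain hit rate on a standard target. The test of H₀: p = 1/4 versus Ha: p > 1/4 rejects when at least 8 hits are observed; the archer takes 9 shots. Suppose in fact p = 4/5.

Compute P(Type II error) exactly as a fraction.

1101157/1953125

A Type II error is failing to reject when Ha holds: with p = 4/5, β = P(K ≤ 7).
Equivalently, β = 1 − P(K ≥ 8) = 1101157/1953125.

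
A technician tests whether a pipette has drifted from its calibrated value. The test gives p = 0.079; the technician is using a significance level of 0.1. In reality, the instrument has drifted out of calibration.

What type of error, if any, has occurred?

The conventional null hypothesis is that the instrument is correctly calibrated.
Since p = 0.079 < α = 0.1, H₀ is rejected.
H₀ is false (actually the instrument has drifted out of calibration).
The decision matches the true state — no error.

No error (correct decision).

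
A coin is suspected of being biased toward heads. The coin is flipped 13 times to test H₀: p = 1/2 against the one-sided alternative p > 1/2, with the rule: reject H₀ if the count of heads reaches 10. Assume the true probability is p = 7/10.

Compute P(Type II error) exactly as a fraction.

A Type II error is failing to reject when Ha holds: with p = 7/10, β = P(S ≤ 9).
Adding the binomial probabilities P(S=0)+…+P(S=9) at p = 7/10 gives 579394354239/1000000000000.

579394354239/1000000000000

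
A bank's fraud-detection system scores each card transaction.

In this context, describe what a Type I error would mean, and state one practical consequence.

With the conventional null hypothesis that the transaction is legitimate:
A Type I error is rejecting H₀ when H₀ is true.
Here that means blocking the transaction and freezing the card when actually the transaction is legitimate.

A Type I error would mean concluding that the transaction is fraudulent when in fact the transaction is legitimate. Consequence: a legitimate purchase is declined and the customer's card is frozen.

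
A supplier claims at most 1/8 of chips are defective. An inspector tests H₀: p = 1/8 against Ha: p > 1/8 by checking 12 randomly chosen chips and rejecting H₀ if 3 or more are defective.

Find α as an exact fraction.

12506902185/68719476736

α = P(reject H₀ | H₀ true) = P(X ≥ 3 | p = 1/8), X ~ Binomial(12, 1/8).
Via the complement, α = 1 − Σ_{j=0}^{2} C(12,j)(1/8)^j(7/8)^{12-j} = 12506902185/68719476736.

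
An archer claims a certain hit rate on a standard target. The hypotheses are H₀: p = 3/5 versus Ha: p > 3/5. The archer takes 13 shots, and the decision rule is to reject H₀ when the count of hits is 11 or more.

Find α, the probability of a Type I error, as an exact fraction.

70681653/1220703125

The Type I error probability is α = P(S ≥ 11) computed under H₀, where S ~ Binomial(13, 3/5).
Summing C(13,j)(3/5)^j(2/5)^{13−j} for j = 11,…,13 gives 70681653/1220703125.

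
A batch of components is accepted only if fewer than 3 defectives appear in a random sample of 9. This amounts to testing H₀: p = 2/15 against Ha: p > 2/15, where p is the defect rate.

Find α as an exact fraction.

α = P(reject H₀ | H₀ true) = P(X ≥ 3 | p = 2/15), X ~ Binomial(9, 2/15).
α = 1 − P(X ≤ 2) = 1 − 34323438799/38443359375 = 4119920576/38443359375.

4119920576/38443359375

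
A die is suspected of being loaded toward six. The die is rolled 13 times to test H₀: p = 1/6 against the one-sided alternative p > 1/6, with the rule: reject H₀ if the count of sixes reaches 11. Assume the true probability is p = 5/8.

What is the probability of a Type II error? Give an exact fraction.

Under the alternative p = 5/8, Y ~ Binomial(13, 5/8); β is the probability the test does not reject, P(Y < 11).
Adding the binomial probabilities P(Y=0)+…+P(Y=10) at p = 5/8 gives 252368141319/274877906944.

252368141319/274877906944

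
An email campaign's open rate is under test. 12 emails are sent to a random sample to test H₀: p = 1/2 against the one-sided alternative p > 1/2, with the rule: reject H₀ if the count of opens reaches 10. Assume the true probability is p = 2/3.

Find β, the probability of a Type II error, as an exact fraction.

A Type II error is failing to reject when Ha holds: with p = 2/3, β = P(X ≤ 9).
Summing C(12,j)·(2/3)^j·(1/3)^{12-j} for j = 0..9 gives 435185/531441.

435185/531441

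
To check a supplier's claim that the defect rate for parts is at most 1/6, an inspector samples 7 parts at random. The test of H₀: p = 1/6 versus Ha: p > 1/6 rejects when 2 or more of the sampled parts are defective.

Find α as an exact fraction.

7703/23328

Under H₀, Y ~ Binomial(7, 1/6); the Type I error rate is P(Y ≥ 2).
Via the complement, α = 1 − Σ_{j=0}^{1} C(7,j)(1/6)^j(5/6)^{7-j} = 7703/23328.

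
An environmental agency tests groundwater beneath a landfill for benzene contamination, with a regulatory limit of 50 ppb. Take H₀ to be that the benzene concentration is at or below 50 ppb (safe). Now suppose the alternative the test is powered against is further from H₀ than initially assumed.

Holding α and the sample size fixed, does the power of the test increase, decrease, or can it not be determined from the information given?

It increases.

A bigger departure from H₀ is easier for the test to detect, so it fails to reject less often.
Since power = 1 − β and β decreases, power increases.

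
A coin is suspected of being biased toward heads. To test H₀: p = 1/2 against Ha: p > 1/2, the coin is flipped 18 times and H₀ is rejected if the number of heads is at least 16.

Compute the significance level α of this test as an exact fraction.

α = P(reject H₀ | H₀ true) = P(K ≥ 16 | p = 1/2), with K ~ Binomial(18, 1/2).
Summing the upper tail: (153 + 18 + 1) / 2^18 = 172/262144 = 43/65536.

43/65536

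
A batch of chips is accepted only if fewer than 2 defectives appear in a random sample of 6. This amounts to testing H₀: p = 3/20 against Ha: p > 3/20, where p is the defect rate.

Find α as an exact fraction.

α = P(reject H₀ | H₀ true) = P(Y ≥ 2 | p = 3/20), Y ~ Binomial(6, 3/20).
Computing the lower-tail complement: 1 − 9938999/12800000 = 2861001/12800000.

2861001/12800000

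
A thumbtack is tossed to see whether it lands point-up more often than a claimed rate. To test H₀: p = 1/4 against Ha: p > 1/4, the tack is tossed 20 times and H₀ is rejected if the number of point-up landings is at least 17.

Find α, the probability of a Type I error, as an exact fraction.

α = P(reject H₀ | H₀ true) = P(X ≥ 17 | p = 1/4), with X ~ Binomial(20, 1/4).
Adding the binomial terms for j = 17 through 20 with p = 1/4 yields 32551/1099511627776.

32551/1099511627776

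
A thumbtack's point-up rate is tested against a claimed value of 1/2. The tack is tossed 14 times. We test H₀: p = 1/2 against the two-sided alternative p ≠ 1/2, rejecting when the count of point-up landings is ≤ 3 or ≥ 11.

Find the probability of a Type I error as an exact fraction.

The significance level is the null-hypothesis probability of the rejection region {≤3} ∪ {≥11}.
The two tails are symmetric, so α = 2·(1 + 14 + 91 + 364)/2^14 = 940/16384 = 235/4096.

235/4096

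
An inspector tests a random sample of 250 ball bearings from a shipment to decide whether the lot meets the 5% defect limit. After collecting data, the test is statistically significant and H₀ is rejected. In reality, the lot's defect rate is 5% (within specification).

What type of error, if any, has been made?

The conventional null hypothesis here is that the lot's defect rate is 5% (within specification).
H₀ was rejected, but H₀ is actually true.
Rejecting a true null hypothesis is a Type I error (false positive).

Type I error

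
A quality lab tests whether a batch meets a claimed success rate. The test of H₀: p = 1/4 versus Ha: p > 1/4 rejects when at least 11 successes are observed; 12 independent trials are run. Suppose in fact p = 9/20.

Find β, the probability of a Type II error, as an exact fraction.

β = P(fail to reject H₀ | Ha true) = P(Y ≤ 10 | p = 9/20), Y ~ Binomial(12, 9/20).
Adding the binomial probabilities P(Y=0)+…+P(Y=10) at p = 9/20 gives 4091575270595131/4096000000000000.

4091575270595131/4096000000000000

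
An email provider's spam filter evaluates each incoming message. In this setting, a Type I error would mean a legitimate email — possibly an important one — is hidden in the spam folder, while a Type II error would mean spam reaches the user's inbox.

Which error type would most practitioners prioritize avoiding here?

The Type I consequence (a legitimate email — possibly an important one — is hidden in the spam folder) is more severe than the Type II consequence (spam reaches the user's inbox).

Type I error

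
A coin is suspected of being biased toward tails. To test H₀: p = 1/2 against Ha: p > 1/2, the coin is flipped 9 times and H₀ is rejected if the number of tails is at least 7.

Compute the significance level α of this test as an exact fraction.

The Type I error probability is α = P(K ≥ 7) computed under H₀, where K ~ Binomial(9, 1/2).
P(K ≥ 7) = [C(9,7) + C(9,8) + C(9,9)] / 2^9 = (36 + 9 + 1) / 512 = 46/512 = 23/256.

23/256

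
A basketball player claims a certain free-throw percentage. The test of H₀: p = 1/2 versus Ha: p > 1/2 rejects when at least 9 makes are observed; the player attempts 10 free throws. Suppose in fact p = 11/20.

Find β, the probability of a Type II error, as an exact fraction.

Under the alternative p = 11/20, Y ~ Binomial(10, 11/20); β is the probability the test does not reject, P(Y < 9).
Adding the binomial probabilities P(Y=0)+…+P(Y=8) at p = 11/20 gives 10001847283209/10240000000000.

10001847283209/10240000000000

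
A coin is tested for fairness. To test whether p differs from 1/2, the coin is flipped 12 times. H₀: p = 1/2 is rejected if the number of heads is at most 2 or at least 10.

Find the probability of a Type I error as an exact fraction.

79/2048

The significance level is the null-hypothesis probability of the rejection region {≤2} ∪ {≥10}.
By symmetry, α = 2·P(S ≤ 2) = 2·(1 + 12 + 66)/4096 = 158/4096 = 79/2048.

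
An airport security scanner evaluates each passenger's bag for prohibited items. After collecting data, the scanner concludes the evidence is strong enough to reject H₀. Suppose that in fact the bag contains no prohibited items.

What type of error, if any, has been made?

Type I error

The conventional null hypothesis here is that the bag contains no prohibited items.
H₀ was rejected, but H₀ is actually true.
Rejecting a true null hypothesis is a Type I error (false positive).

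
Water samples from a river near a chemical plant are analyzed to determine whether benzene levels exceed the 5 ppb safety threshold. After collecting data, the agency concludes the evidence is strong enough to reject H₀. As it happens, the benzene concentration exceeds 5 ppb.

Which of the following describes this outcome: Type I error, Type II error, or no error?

The conventional null hypothesis here is that the benzene concentration is at or below 5 ppb (safe).
The test rejected a false H₀ — the decision matches the true state.

No error (correct decision).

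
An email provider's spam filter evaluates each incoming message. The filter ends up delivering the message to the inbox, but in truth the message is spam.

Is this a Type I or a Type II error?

Type II error

The null hypothesis here is that the message is legitimate (not spam).
'Delivering the message to the inbox' corresponds to failing to reject H₀.
H₀ was not rejected but H₀ is false — a Type II error (false negative).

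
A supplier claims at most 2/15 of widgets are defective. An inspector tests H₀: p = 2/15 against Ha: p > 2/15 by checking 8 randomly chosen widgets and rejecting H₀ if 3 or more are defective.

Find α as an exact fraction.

α = P(reject H₀ | H₀ true) = P(X ≥ 3 | p = 2/15), X ~ Binomial(8, 2/15).
Via the complement, α = 1 − Σ_{j=0}^{2} C(8,j)(2/15)^j(13/15)^{8-j} = 67527008/854296875.

67527008/854296875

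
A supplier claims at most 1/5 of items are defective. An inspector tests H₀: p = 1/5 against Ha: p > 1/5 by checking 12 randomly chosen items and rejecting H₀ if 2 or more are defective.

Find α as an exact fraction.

α = P(reject H₀ | H₀ true) = P(K ≥ 2 | p = 1/5), K ~ Binomial(12, 1/5).
Via the complement, α = 1 − Σ_{j=0}^{1} C(12,j)(1/5)^j(4/5)^{12-j} = 177031761/244140625.

177031761/244140625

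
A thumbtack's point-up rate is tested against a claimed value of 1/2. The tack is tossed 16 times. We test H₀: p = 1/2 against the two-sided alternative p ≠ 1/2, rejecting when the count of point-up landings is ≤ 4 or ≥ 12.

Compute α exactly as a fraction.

2517/32768

The significance level is the null-hypothesis probability of the rejection region {≤4} ∪ {≥12}.
Each tail has probability (1 + 16 + 120 + 560 + 1820)/65536; doubling gives α = 5034/65536 = 2517/32768.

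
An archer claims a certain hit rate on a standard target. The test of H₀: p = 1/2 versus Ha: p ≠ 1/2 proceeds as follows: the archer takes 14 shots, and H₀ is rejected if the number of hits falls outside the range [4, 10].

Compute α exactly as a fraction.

The significance level is the null-hypothesis probability of the rejection region {≤3} ∪ {≥11}.
Each tail has probability (1 + 14 + 91 + 364)/16384; doubling gives α = 940/16384 = 235/4096.

235/4096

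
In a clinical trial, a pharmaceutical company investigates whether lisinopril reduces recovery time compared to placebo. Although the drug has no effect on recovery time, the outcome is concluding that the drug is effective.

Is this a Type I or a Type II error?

Type I error

The null hypothesis here is that the drug has no effect on recovery time.
'Concluding that the drug is effective' corresponds to rejecting H₀.
H₀ was rejected but H₀ is true — a Type I error (false positive).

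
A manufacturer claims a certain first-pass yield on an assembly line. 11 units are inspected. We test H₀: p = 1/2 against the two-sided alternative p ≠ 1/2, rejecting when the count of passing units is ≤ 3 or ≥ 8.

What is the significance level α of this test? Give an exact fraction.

29/128

The significance level is the null-hypothesis probability of the rejection region {≤3} ∪ {≥8}.
Each tail has probability (1 + 11 + 55 + 165)/2048; doubling gives α = 464/2048 = 29/128.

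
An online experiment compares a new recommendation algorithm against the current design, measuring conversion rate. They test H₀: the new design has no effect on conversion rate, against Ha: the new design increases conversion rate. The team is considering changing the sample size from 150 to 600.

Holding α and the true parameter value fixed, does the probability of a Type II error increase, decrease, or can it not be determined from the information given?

It decreases.

More data shrinks sampling variability; the test statistic under Ha concentrates further from the null value, making rejection more likely.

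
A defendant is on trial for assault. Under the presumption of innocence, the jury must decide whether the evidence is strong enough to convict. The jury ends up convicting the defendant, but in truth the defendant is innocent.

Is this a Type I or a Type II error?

The null hypothesis here is that the defendant is innocent.
'Convicting the defendant' corresponds to rejecting H₀.
H₀ was rejected but H₀ is true — a Type I error (false positive).

Type I error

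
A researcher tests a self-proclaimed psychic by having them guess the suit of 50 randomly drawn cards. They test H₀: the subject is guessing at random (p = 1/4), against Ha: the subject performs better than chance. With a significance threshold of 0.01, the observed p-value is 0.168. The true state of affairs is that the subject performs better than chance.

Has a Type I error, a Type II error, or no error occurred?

Type II error

Since p = 0.168 ≥ α = 0.01, H₀ is not rejected.
H₀ is false (actually the subject performs better than chance).
Failing to reject a false H₀ is a Type II error.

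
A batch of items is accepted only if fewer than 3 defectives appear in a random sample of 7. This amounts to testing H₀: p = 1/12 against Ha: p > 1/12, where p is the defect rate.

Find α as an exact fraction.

Under H₀, S ~ Binomial(7, 1/12); the Type I error rate is P(S ≥ 3).
Computing the lower-tail complement: 1 − 11756723/11943936 = 187213/11943936.

187213/11943936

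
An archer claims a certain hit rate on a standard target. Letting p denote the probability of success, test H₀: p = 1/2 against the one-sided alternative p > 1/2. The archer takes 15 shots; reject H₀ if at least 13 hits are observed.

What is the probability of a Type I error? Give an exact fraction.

α = P(reject H₀ | H₀ true) = P(S ≥ 13 | p = 1/2), with S ~ Binomial(15, 1/2).
P(S ≥ 13) = [C(15,13) + C(15,14) + C(15,15)] / 2^15 = (105 + 15 + 1) / 32768 = 121/32768.

121/32768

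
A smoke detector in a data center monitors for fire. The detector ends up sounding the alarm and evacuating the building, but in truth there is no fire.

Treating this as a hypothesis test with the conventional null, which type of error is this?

Type I error

The null hypothesis here is that there is no fire.
'Sounding the alarm and evacuating the building' corresponds to rejecting H₀.
H₀ was rejected but H₀ is true — a Type I error (false positive).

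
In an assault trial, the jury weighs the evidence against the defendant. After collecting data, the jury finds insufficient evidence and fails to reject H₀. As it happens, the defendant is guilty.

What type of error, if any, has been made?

Type II error

The conventional null hypothesis here is that the defendant is innocent.
H₀ was not rejected, but H₀ is actually false.
Failing to reject a false null hypothesis is a Type II error (false negative).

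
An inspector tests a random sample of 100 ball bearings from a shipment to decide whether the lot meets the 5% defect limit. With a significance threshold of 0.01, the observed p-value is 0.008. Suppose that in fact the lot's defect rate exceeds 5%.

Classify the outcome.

No error (correct decision).

The conventional null hypothesis is that the lot's defect rate is 5% (within specification).
Since p = 0.008 < α = 0.01, H₀ is rejected.
H₀ is false (actually the lot's defect rate exceeds 5%).
The decision matches the true state — no error.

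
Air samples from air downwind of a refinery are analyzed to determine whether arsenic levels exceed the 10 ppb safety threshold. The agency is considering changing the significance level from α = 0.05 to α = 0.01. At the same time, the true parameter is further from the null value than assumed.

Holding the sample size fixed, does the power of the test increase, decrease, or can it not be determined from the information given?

Cannot be determined from the information given.

The first change alone would make β increase; the second alone would make β decrease. Which effect dominates depends on the magnitudes, which are not given.
Since power = 1 − β, the effect on power is likewise indeterminate.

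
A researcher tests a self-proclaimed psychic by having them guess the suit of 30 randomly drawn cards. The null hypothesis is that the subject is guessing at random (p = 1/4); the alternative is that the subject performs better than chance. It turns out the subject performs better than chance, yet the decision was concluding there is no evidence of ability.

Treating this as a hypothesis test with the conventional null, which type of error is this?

'Concluding there is no evidence of ability' corresponds to failing to reject H₀.
H₀ was not rejected but H₀ is false — a Type II error (false negative).

Type II error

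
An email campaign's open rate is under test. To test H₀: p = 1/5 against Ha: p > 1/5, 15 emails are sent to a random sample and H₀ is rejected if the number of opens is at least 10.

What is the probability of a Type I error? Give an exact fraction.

3455373/30517578125

The Type I error probability is α = P(Y ≥ 10) computed under H₀, where Y ~ Binomial(15, 1/5).
Summing C(15,j)(1/5)^j(4/5)^{15−j} for j = 10,…,15 gives 3455373/30517578125.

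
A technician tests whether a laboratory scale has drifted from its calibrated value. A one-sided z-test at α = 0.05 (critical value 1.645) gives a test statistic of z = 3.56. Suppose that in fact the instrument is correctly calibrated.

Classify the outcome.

The conventional null hypothesis is that the instrument is correctly calibrated.
Since z = 3.56 > z* = 1.645, H₀ is rejected.
H₀ is true (actually the instrument is correctly calibrated).
Rejecting a true H₀ is a Type I error.

Type I error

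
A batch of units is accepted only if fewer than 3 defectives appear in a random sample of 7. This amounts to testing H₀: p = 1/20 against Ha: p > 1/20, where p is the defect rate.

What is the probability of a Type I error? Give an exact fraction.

961803/256000000

α = P(reject H₀ | H₀ true) = P(K ≥ 3 | p = 1/20), K ~ Binomial(7, 1/20).
α = 1 − P(K ≤ 2) = 1 − 255038197/256000000 = 961803/256000000.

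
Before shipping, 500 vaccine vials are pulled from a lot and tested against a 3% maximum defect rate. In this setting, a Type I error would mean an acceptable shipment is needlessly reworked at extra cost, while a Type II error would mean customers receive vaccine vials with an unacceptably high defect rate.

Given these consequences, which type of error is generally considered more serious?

The Type II consequence (customers receive vaccine vials with an unacceptably high defect rate) is more severe than the Type I consequence (an acceptable shipment is needlessly reworked at extra cost).

Type II error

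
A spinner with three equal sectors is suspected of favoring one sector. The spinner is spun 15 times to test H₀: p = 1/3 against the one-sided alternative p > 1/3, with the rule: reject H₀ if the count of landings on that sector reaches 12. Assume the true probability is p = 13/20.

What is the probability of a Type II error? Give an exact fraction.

β = P(fail to reject H₀ | Ha true) = P(K ≤ 11 | p = 13/20), K ~ Binomial(15, 13/20).
Summing C(15,j)·(13/20)^j·(7/20)^{15-j} for j = 0..11 gives 6777270377107586237/8192000000000000000.

6777270377107586237/8192000000000000000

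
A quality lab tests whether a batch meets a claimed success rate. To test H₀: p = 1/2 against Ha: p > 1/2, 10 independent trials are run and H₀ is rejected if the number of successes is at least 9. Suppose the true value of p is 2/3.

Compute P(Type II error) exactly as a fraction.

β = P(fail to reject H₀ | Ha true) = P(X ≤ 8 | p = 2/3), X ~ Binomial(10, 2/3).
Summing C(10,j)·(2/3)^j·(1/3)^{10-j} for j = 0..8 gives 17635/19683.

17635/19683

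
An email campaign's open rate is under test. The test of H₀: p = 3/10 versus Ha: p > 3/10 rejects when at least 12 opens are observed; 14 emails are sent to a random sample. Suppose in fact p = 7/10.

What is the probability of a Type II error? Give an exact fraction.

41958212136219/50000000000000

Under the alternative p = 7/10, S ~ Binomial(14, 7/10); β is the probability the test does not reject, P(S < 12).
Equivalently, β = 1 − P(S ≥ 12) = 41958212136219/50000000000000.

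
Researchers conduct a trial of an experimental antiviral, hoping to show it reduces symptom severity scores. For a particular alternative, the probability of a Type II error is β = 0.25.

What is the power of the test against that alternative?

0.75

Power = 1 − β = 1 − 0.25 = 0.75.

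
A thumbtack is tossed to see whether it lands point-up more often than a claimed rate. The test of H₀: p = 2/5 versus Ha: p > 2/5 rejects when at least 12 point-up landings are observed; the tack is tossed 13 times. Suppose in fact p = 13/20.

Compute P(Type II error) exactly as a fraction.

9937124893407747/10240000000000000

A Type II error is failing to reject when Ha holds: with p = 13/20, β = P(S ≤ 11).
Equivalently, β = 1 − P(S ≥ 12) = 9937124893407747/10240000000000000.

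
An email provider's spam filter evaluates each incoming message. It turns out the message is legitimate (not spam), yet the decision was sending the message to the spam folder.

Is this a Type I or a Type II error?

Type I error

The null hypothesis here is that the message is legitimate (not spam).
'Sending the message to the spam folder' corresponds to rejecting H₀.
H₀ was rejected but H₀ is true — a Type I error (false positive).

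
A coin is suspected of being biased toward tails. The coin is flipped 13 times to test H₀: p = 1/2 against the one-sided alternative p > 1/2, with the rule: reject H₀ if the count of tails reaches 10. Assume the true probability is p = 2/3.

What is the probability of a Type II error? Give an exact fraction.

A Type II error is failing to reject when Ha holds: with p = 2/3, β = P(X ≤ 9).
Adding the binomial probabilities P(X=0)+…+P(X=9) at p = 2/3 gives 1080275/1594323.

1080275/1594323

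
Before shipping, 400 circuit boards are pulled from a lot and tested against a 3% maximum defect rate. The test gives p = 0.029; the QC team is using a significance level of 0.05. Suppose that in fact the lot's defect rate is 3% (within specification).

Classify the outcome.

Type I error

The conventional null hypothesis is that the lot's defect rate is 3% (within specification).
Since p = 0.029 < α = 0.05, H₀ is rejected.
H₀ is true (actually the lot's defect rate is 3% (within specification)).
Rejecting a true H₀ is a Type I error.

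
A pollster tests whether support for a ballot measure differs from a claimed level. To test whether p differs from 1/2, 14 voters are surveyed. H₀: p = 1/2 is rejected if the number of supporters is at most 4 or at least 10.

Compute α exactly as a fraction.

1471/8192

The significance level is the null-hypothesis probability of the rejection region {≤4} ∪ {≥10}.
Each tail has probability (1 + 14 + 91 + 364 + 1001)/16384; doubling gives α = 2942/16384 = 1471/8192.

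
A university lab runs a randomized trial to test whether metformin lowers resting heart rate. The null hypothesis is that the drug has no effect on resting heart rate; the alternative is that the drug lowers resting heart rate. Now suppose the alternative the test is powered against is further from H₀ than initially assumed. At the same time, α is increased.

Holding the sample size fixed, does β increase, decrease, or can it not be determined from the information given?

The further the true parameter sits from the null value, the more of the Ha sampling distribution falls in the rejection region. With a larger α the critical value moves toward the center, so more of the Ha sampling distribution lies in the rejection region. Both changes push β in the same direction.

It decreases.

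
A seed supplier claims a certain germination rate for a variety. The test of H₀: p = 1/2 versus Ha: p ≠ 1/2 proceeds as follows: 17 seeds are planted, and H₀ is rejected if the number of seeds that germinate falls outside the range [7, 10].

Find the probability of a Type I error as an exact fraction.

10889/32768

α = P(Y ≤ 6 or Y ≥ 11 | p = 1/2), Y ~ Binomial(17, 1/2).
By symmetry, α = 2·P(Y ≤ 6) = 2·(1 + 17 + 136 + 680 + 2380 + 6188 + 12376)/131072 = 43556/131072 = 10889/32768.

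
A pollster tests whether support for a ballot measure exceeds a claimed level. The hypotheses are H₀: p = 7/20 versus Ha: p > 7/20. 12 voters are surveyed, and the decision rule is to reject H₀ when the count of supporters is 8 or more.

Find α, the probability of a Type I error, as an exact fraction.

10447854386753/409600000000000

Under H₀, Y ~ Binomial(12, 7/20), and α = P(Y ≥ 8).
Summing C(12,j)(7/20)^j(13/20)^{12−j} for j = 8,…,12 gives 10447854386753/409600000000000.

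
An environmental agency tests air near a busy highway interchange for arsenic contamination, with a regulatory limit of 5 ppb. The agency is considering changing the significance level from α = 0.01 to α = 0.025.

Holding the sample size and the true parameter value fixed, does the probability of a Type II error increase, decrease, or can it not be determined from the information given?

It decreases.

With a larger α the critical value moves toward the center, so more of the Ha sampling distribution lies in the rejection region.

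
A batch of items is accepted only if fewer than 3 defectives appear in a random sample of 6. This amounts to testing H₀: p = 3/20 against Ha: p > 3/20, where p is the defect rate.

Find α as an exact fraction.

302967/6400000

α = P(reject H₀ | H₀ true) = P(X ≥ 3 | p = 3/20), X ~ Binomial(6, 3/20).
Via the complement, α = 1 − Σ_{j=0}^{2} C(6,j)(3/20)^j(17/20)^{6-j} = 302967/6400000.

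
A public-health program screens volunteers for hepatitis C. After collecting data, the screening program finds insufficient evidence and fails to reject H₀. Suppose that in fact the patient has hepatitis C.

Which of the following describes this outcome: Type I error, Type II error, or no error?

The conventional null hypothesis here is that the patient does not have hepatitis C.
H₀ was not rejected, but H₀ is actually false.
Failing to reject a false null hypothesis is a Type II error (false negative).

Type II error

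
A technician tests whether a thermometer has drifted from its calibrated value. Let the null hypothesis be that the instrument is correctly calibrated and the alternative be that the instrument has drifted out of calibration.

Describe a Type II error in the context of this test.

A Type II error would mean concluding that the instrument is correctly calibrated (or at least failing to establish that the instrument has drifted out of calibration) when in fact the instrument has drifted out of calibration.

A Type II error is failing to reject H₀ when H₀ is false.
Here that means leaving the instrument in service when actually the instrument has drifted out of calibration.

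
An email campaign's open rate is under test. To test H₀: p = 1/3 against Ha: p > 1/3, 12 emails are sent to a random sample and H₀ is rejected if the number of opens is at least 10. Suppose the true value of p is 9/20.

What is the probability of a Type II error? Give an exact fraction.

β = P(fail to reject H₀ | Ha true) = P(K ≤ 9 | p = 9/20), K ~ Binomial(12, 9/20).
Summing C(12,j)·(9/20)^j·(11/20)^{12-j} for j = 0..9 gives 812745962073749/819200000000000.

812745962073749/819200000000000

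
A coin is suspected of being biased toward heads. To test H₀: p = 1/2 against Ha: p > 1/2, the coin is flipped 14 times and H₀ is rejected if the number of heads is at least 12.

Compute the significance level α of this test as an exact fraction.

Under H₀, K ~ Binomial(14, 1/2), and α = P(K ≥ 12).
Summing the upper tail: (91 + 14 + 1) / 2^14 = 106/16384 = 53/8192.

53/8192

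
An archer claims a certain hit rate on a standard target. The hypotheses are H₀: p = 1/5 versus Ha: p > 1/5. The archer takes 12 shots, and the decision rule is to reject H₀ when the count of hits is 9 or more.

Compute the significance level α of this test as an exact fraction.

α = P(reject H₀ | H₀ true) = P(Y ≥ 9 | p = 1/5), with Y ~ Binomial(12, 1/5).
Adding the binomial terms for j = 9 through 12 with p = 1/5 yields 3037/48828125.

3037/48828125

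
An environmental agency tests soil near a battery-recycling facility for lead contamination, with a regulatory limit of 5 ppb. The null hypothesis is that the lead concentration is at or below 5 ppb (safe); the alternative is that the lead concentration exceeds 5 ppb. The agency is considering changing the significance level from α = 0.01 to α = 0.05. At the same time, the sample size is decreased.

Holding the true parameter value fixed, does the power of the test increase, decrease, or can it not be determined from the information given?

The first change alone would make β decrease; the second alone would make β increase. Which effect dominates depends on the magnitudes, which are not given.
Since power = 1 − β, the effect on power is likewise indeterminate.

Cannot be determined from the information given.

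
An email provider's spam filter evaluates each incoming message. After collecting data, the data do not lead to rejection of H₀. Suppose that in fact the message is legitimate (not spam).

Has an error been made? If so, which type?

Neither — the decision is correct.

The conventional null hypothesis here is that the message is legitimate (not spam).
The test retained a true H₀ — the decision matches the true state.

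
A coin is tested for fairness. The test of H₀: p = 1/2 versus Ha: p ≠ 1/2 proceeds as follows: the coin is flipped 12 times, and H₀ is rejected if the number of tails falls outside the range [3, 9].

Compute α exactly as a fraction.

79/2048

The significance level is the null-hypothesis probability of the rejection region {≤2} ∪ {≥10}.
By symmetry, α = 2·P(K ≤ 2) = 2·(1 + 12 + 66)/4096 = 158/4096 = 79/2048.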